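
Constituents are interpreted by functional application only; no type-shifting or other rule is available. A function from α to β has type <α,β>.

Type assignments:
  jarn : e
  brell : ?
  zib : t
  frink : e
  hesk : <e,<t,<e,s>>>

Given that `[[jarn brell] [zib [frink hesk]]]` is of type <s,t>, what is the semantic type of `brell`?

At [[jarn brell] [zib [frink hesk]]] (required: <s,t>): [zib [frink hesk]] is <e,s>, which is not a function with range <s,t>; hence [jarn brell] is the functor — type <<e,s>,<s,t>>.
At [jarn brell] (required: <<e,s>,<s,t>>): jarn is e, which is not a function with range <<e,s>,<s,t>>; hence brell is the functor — type <e,<<e,s>,<s,t>>>.

<e,<<e,s>,<s,t>>>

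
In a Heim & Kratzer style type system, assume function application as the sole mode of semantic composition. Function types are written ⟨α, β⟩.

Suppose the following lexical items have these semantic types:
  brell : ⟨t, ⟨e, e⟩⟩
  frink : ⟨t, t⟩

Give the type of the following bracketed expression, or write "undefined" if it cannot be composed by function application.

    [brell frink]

At [brell frink]: neither ⟨t, ⟨e, e⟩⟩ nor ⟨t, t⟩ can take the other as argument; the node is ill-typed.

undefined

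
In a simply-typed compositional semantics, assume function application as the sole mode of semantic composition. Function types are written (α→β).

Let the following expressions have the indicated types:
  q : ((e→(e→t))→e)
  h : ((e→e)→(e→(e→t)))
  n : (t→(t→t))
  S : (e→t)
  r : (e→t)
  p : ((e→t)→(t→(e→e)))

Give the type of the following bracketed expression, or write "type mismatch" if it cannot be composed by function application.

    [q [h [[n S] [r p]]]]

type mismatch

[n S]: (t→(t→t)) with (e→t) — neither is a function whose domain matches the other; composition fails here.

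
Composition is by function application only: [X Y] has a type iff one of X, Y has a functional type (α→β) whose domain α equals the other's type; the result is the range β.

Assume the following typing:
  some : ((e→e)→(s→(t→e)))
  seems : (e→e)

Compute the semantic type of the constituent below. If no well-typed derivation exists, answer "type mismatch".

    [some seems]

(s→(t→e))

[some seems]: functor some : ((e→e)→(s→(t→e))), argument seems : (e→e); result (s→(t→e)).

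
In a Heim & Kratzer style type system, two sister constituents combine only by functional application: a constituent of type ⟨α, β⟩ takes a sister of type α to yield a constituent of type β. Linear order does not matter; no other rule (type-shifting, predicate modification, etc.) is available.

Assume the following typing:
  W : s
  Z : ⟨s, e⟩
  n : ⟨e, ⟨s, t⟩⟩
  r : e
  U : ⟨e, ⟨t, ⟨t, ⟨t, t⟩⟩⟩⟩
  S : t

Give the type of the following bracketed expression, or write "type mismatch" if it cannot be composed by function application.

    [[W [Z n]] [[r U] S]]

type mismatch

[Z n]: ⟨s, e⟩ and ⟨e, ⟨s, t⟩⟩ cannot combine by function application — type clash.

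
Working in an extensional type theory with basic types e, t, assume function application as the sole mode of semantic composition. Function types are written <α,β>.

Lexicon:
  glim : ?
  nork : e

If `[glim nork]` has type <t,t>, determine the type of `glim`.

<e,<t,t>>

[glim nork] must have type <t,t>. The sister nork has type e; that is not a function onto <t,t>, so glim must be the functor, of type <e,<t,t>>.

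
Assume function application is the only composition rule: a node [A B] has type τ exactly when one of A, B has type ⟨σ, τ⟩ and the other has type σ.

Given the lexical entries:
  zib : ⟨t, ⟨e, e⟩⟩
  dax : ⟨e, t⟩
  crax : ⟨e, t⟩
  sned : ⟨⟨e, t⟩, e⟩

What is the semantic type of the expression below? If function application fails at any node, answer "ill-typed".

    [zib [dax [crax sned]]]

[crax sned]: functor sned : ⟨⟨e, t⟩, e⟩, argument crax : ⟨e, t⟩; result e.
[dax [crax sned]]: functor dax : ⟨e, t⟩, argument [crax sned] : e; result t.
[zib [dax [crax sned]]]: functor zib : ⟨t, ⟨e, e⟩⟩, argument [dax [crax sned]] : t; result ⟨e, e⟩.

⟨e, e⟩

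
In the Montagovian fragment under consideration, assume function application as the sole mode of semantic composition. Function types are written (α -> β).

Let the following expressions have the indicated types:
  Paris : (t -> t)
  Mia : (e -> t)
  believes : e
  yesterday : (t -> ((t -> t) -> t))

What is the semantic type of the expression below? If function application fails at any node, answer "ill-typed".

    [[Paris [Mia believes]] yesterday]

[Mia believes]: functor Mia : (e -> t), argument believes : e; result t.
[Paris [Mia believes]]: functor Paris : (t -> t), argument [Mia believes] : t; result t.
[[Paris [Mia believes]] yesterday]: functor yesterday : (t -> ((t -> t) -> t)), argument [Paris [Mia believes]] : t; result ((t -> t) -> t).

((t -> t) -> t)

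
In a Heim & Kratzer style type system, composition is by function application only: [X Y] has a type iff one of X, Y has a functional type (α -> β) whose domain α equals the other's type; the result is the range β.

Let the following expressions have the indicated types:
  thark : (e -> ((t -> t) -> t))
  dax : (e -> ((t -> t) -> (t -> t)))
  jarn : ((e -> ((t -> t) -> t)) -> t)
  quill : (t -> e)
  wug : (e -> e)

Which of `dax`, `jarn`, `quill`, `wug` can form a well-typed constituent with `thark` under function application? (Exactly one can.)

jarn

dax : (e -> ((t -> t) -> (t -> t))) — thark needs e; dax needs e; neither fits.
jarn — combines: jarn : ((e -> ((t -> t) -> t)) -> t) takes thark : (e -> ((t -> t) -> t)) as argument, giving t.
quill : (t -> e) — thark needs e; quill needs t; neither fits.
wug : (e -> e) — thark needs e; wug needs e; neither fits.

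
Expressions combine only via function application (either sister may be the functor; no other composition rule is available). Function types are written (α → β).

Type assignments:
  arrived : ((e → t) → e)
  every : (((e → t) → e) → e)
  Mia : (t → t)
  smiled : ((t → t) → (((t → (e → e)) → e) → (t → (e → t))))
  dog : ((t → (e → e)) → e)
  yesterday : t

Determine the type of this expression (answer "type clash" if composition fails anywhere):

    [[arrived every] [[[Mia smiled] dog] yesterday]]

At [arrived every], every : (((e → t) → e) → e) takes arrived : ((e → t) → e), giving e.
At [Mia smiled], smiled : ((t → t) → (((t → (e → e)) → e) → (t → (e → t)))) takes Mia : (t → t), giving (((t → (e → e)) → e) → (t → (e → t))).
At [[Mia smiled] dog], [Mia smiled] : (((t → (e → e)) → e) → (t → (e → t))) takes dog : ((t → (e → e)) → e), giving (t → (e → t)).
At [[[Mia smiled] dog] yesterday], [[Mia smiled] dog] : (t → (e → t)) takes yesterday : t, giving (e → t).
At [[arrived every] [[[Mia smiled] dog] yesterday]], [[[Mia smiled] dog] yesterday] : (e → t) takes [arrived every] : e, giving t.

t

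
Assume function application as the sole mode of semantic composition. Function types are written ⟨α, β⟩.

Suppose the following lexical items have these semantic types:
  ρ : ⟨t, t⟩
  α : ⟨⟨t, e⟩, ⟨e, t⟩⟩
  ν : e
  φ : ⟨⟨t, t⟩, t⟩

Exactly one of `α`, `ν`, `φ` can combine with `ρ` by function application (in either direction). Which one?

φ

α : ⟨⟨t, e⟩, ⟨e, t⟩⟩ — no; ρ wants t, and α wants ⟨t, e⟩.
ν : e — no; ρ wants t, and ν wants nothing (atomic).
φ — combines: φ : ⟨⟨t, t⟩, t⟩ takes ρ : ⟨t, t⟩ as argument, giving t.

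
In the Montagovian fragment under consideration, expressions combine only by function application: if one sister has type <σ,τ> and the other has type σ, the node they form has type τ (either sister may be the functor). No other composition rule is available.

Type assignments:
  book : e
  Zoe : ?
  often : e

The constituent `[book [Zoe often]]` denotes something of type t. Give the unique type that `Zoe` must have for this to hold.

At [book [Zoe often]] (required: t): book is e, which is not a function with range t; hence [Zoe often] is the functor — type <e,t>.
At [Zoe often] (required: <e,t>): often is e, which is not a function with range <e,t>; hence Zoe is the functor — type <e,<e,t>>.

<e,<e,t>>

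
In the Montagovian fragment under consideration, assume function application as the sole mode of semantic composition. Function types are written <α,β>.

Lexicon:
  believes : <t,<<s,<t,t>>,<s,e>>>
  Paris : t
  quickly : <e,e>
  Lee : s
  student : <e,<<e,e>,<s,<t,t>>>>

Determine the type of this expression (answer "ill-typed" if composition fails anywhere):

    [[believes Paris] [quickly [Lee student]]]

[believes Paris]: believes is <t,<<s,<t,t>>,<s,e>>>, Paris is t; result <<s,<t,t>>,<s,e>>.
[Lee student]: s and <e,<<e,e>,<s,<t,t>>>> cannot combine by function application — type clash.

ill-typed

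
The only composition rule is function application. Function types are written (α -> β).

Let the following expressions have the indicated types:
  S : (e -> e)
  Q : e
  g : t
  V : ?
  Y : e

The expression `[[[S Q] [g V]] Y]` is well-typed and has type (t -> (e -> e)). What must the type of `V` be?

For [[[S Q] [g V]] Y] to have type (t -> (e -> e)) with Y of type e, [[S Q] [g V]] must be the function: [[S Q] [g V]] : (e -> (t -> (e -> e))).
For [[S Q] [g V]] to have type (e -> (t -> (e -> e))) with [S Q] of type e, [g V] must be the function: [g V] : (e -> (e -> (t -> (e -> e)))).
For [g V] to have type (e -> (e -> (t -> (e -> e)))) with g of type t, V must be the function: V : (t -> (e -> (e -> (t -> (e -> e))))).

(t -> (e -> (e -> (t -> (e -> e)))))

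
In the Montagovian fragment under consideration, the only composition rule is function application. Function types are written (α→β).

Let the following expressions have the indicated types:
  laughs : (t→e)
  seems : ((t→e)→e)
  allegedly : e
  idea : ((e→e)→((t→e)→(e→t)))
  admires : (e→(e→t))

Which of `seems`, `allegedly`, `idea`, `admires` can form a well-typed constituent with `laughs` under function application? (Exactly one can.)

seems — combines: seems : ((t→e)→e) takes laughs : (t→e) as argument, giving e.
allegedly : e — neither side's domain matches the other.
idea : ((e→e)→((t→e)→(e→t))) — neither side's domain matches the other.
admires : (e→(e→t)) — neither side's domain matches the other.

seems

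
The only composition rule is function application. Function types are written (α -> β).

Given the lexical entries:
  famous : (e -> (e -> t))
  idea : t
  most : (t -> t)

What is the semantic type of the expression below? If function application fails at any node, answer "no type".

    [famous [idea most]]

no type

[idea most]: functor most : (t -> t), argument idea : t; result t.
At [famous [idea most]]: neither (e -> (e -> t)) nor t can take the other as argument; the node is ill-typed.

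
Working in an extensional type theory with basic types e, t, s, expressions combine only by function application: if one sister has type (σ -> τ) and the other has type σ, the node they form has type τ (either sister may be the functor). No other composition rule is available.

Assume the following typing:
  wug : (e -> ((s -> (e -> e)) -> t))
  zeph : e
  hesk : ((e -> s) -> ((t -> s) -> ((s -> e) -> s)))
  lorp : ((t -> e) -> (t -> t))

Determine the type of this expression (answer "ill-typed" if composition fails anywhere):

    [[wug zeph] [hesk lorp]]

[wug zeph]: (e -> ((s -> (e -> e)) -> t)) applied to e yields ((s -> (e -> e)) -> t).
[hesk lorp]: ((e -> s) -> ((t -> s) -> ((s -> e) -> s))) and ((t -> e) -> (t -> t)) cannot combine by function application — type clash.

ill-typed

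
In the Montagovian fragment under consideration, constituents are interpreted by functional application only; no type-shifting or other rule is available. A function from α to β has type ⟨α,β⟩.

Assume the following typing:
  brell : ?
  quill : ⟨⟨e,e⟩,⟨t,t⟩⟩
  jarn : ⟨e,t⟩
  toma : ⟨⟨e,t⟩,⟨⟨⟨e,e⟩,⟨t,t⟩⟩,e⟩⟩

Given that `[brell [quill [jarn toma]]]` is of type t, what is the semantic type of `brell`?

[brell [quill [jarn toma]]] must have type t. The sister [quill [jarn toma]] has type e; that is not a function onto t, so brell must be the functor, of type ⟨e,t⟩.

⟨e,t⟩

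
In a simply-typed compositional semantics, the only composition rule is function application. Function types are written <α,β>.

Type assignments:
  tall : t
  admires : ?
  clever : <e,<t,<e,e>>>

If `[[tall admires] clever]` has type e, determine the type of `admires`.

At [[tall admires] clever] (required: e): clever is <e,<t,<e,e>>>, which is not a function with range e; hence [tall admires] is the functor — type <<e,<t,<e,e>>>,e>.
At [tall admires] (required: <<e,<t,<e,e>>>,e>): tall is t, which is not a function with range <<e,<t,<e,e>>>,e>; hence admires is the functor — type <t,<<e,<t,<e,e>>>,e>>.

<t,<<e,<t,<e,e>>>,e>>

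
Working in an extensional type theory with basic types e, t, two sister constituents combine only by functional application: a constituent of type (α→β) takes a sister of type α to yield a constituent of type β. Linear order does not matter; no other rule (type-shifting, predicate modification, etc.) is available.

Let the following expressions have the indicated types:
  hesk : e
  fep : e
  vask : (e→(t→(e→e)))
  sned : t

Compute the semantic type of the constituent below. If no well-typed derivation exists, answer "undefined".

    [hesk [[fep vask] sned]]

e

[fep vask]: (e→(t→(e→e))) applied to e yields (t→(e→e)).
[[fep vask] sned]: (t→(e→e)) applied to t yields (e→e).
[hesk [[fep vask] sned]]: (e→e) applied to e yields e.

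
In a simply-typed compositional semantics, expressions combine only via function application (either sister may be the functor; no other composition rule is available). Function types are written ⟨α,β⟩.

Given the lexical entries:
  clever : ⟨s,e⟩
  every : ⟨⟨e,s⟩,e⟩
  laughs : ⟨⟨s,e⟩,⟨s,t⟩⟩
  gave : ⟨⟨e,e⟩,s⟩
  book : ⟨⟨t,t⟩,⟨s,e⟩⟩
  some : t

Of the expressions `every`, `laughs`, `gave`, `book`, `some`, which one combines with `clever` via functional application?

every : ⟨⟨e,s⟩,e⟩ — does not combine with clever.
laughs — combines: laughs : ⟨⟨s,e⟩,⟨s,t⟩⟩ takes clever : ⟨s,e⟩ as argument, giving ⟨s,t⟩.
gave : ⟨⟨e,e⟩,s⟩ — does not combine with clever.
book : ⟨⟨t,t⟩,⟨s,e⟩⟩ — does not combine with clever.
some : t — does not combine with clever.

laughs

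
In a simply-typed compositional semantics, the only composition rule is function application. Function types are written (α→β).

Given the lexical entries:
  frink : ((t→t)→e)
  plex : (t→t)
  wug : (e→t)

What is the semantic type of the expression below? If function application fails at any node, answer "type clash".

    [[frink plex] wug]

[frink plex]: ((t→t)→e) applied to (t→t) yields e.
[[frink plex] wug]: (e→t) applied to e yields t.

t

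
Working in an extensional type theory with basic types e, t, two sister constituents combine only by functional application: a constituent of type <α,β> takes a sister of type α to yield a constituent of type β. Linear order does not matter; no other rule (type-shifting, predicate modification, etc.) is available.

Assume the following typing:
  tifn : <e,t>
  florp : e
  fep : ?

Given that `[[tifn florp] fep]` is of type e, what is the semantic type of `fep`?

For [[tifn florp] fep] to have type e with [tifn florp] of type t, fep must be the function: fep : <t,e>.

<t,e>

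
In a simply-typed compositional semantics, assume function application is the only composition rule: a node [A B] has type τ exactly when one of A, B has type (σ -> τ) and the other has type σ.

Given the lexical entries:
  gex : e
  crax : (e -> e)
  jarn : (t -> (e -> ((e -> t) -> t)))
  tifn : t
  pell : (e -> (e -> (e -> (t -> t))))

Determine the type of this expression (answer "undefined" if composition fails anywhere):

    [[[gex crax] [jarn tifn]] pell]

undefined

[gex crax]: functor crax : (e -> e), argument gex : e; result e.
[jarn tifn]: functor jarn : (t -> (e -> ((e -> t) -> t))), argument tifn : t; result (e -> ((e -> t) -> t)).
[[gex crax] [jarn tifn]]: functor [jarn tifn] : (e -> ((e -> t) -> t)), argument [gex crax] : e; result ((e -> t) -> t).
At [[[gex crax] [jarn tifn]] pell]: neither ((e -> t) -> t) nor (e -> (e -> (e -> (t -> t)))) can take the other as argument; the node is ill-typed.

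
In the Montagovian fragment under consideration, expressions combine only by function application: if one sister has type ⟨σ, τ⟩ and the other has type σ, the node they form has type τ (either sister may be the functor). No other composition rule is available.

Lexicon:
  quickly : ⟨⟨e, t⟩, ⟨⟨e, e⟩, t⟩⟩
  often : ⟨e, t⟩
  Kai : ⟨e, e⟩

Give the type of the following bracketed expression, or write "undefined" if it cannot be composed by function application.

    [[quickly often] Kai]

t

[quickly often]: ⟨⟨e, t⟩, ⟨⟨e, e⟩, t⟩⟩ applied to ⟨e, t⟩ yields ⟨⟨e, e⟩, t⟩.
[[quickly often] Kai]: ⟨⟨e, e⟩, t⟩ applied to ⟨e, e⟩ yields t.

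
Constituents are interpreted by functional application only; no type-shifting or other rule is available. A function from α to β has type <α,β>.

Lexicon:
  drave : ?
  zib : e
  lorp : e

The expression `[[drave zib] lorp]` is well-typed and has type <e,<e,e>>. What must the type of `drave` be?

For [[drave zib] lorp] to have type <e,<e,e>> with lorp of type e, [drave zib] must be the function: [drave zib] : <e,<e,<e,e>>>.
For [drave zib] to have type <e,<e,<e,e>>> with zib of type e, drave must be the function: drave : <e,<e,<e,<e,e>>>>.

<e,<e,<e,<e,e>>>>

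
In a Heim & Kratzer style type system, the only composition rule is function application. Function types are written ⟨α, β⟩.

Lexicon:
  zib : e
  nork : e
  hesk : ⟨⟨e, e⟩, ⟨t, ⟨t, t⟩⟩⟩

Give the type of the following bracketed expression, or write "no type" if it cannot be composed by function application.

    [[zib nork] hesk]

[zib nork]: e and e cannot combine by function application — type clash.

no type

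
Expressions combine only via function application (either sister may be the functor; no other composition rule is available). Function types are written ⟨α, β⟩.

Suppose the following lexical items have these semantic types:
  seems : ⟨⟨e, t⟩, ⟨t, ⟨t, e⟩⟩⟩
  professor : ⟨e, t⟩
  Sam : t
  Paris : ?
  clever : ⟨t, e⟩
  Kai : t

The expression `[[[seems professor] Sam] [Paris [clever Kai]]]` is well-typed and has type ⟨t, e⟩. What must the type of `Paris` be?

[[[seems professor] Sam] [Paris [clever Kai]]] is required to be ⟨t, e⟩. [[seems professor] Sam] : ⟨t, e⟩ cannot yield ⟨t, e⟩ as functor, so [Paris [clever Kai]] : ⟨⟨t, e⟩, ⟨t, e⟩⟩.
[Paris [clever Kai]] is required to be ⟨⟨t, e⟩, ⟨t, e⟩⟩. [clever Kai] : e cannot yield ⟨⟨t, e⟩, ⟨t, e⟩⟩ as functor, so Paris : ⟨e, ⟨⟨t, e⟩, ⟨t, e⟩⟩⟩.

⟨e, ⟨⟨t, e⟩, ⟨t, e⟩⟩⟩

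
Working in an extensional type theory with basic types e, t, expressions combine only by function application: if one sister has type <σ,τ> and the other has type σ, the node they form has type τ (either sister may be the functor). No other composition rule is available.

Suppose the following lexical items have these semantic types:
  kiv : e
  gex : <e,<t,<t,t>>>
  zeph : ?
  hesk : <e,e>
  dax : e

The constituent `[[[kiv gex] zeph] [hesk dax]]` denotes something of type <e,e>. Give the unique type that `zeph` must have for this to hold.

<<t,<t,t>>,<e,<e,e>>>

At [[[kiv gex] zeph] [hesk dax]] (required: <e,e>): [hesk dax] is e, which is not a function with range <e,e>; hence [[kiv gex] zeph] is the functor — type <e,<e,e>>.
At [[kiv gex] zeph] (required: <e,<e,e>>): [kiv gex] is <t,<t,t>>, which is not a function with range <e,<e,e>>; hence zeph is the functor — type <<t,<t,t>>,<e,<e,e>>>.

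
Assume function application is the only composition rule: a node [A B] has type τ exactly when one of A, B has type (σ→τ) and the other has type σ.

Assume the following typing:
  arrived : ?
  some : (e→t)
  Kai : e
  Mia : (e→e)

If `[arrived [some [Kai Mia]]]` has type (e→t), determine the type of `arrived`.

[arrived [some [Kai Mia]]] must have type (e→t). The sister [some [Kai Mia]] has type t; that is not a function onto (e→t), so arrived must be the functor, of type (t→(e→t)).

(t→(e→t))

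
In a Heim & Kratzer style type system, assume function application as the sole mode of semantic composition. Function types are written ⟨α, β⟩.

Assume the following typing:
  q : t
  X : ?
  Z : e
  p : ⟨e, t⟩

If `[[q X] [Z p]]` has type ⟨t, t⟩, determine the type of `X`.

⟨t, ⟨t, ⟨t, t⟩⟩⟩

[[q X] [Z p]] is required to be ⟨t, t⟩. [Z p] : t cannot yield ⟨t, t⟩ as functor, so [q X] : ⟨t, ⟨t, t⟩⟩.
[q X] is required to be ⟨t, ⟨t, t⟩⟩. q : t cannot yield ⟨t, ⟨t, t⟩⟩ as functor, so X : ⟨t, ⟨t, ⟨t, t⟩⟩⟩.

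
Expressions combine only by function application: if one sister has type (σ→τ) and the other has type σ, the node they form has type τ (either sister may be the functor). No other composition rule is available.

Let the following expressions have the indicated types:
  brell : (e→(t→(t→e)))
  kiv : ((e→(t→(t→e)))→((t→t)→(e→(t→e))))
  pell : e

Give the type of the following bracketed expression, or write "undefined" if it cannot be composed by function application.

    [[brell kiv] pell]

undefined

[brell kiv]: kiv is ((e→(t→(t→e)))→((t→t)→(e→(t→e)))), brell is (e→(t→(t→e))); result ((t→t)→(e→(t→e))).
[[brell kiv] pell]: ((t→t)→(e→(t→e))) and e cannot combine by function application — type clash.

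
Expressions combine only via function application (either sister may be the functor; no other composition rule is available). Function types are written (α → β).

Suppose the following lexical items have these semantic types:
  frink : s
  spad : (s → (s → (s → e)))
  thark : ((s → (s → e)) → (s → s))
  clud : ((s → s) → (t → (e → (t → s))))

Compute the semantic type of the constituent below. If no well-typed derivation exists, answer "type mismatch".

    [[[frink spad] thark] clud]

At [frink spad], spad : (s → (s → (s → e))) takes frink : s, giving (s → (s → e)).
At [[frink spad] thark], thark : ((s → (s → e)) → (s → s)) takes [frink spad] : (s → (s → e)), giving (s → s).
At [[[frink spad] thark] clud], clud : ((s → s) → (t → (e → (t → s)))) takes [[frink spad] thark] : (s → s), giving (t → (e → (t → s))).

(t → (e → (t → s)))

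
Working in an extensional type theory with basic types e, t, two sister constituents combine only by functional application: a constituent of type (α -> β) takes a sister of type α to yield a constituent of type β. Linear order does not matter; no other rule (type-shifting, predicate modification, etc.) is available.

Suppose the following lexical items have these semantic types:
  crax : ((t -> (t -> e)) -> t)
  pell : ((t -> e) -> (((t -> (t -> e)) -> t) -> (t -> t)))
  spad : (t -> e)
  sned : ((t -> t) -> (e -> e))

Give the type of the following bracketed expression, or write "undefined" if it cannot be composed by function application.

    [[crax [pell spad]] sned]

[pell spad]: ((t -> e) -> (((t -> (t -> e)) -> t) -> (t -> t))) applied to (t -> e) yields (((t -> (t -> e)) -> t) -> (t -> t)).
[crax [pell spad]]: (((t -> (t -> e)) -> t) -> (t -> t)) applied to ((t -> (t -> e)) -> t) yields (t -> t).
[[crax [pell spad]] sned]: ((t -> t) -> (e -> e)) applied to (t -> t) yields (e -> e).

(e -> e)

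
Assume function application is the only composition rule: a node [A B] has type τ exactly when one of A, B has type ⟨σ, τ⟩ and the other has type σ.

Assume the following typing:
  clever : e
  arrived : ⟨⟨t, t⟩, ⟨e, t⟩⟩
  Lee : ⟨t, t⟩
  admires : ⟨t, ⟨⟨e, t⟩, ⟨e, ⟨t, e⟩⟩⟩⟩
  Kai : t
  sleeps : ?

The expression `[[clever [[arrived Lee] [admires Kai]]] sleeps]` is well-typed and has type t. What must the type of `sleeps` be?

[[clever [[arrived Lee] [admires Kai]]] sleeps] must have type t. The sister [clever [[arrived Lee] [admires Kai]]] has type ⟨t, e⟩; that is not a function onto t, so sleeps must be the functor, of type ⟨⟨t, e⟩, t⟩.

⟨⟨t, e⟩, t⟩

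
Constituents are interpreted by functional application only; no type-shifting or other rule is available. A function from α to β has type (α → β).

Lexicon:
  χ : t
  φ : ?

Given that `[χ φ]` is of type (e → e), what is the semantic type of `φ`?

For [χ φ] to have type (e → e) with χ of type t, φ must be the function: φ : (t → (e → e)).

(t → (e → e))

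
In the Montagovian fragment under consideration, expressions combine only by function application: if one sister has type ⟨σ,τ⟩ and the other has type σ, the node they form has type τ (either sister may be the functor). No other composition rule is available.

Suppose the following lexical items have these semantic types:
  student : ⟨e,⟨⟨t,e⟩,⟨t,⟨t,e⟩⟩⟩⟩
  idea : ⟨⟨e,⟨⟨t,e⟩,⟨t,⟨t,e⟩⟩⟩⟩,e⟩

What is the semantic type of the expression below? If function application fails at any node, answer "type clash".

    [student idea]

[student idea] — idea of type ⟨⟨e,⟨⟨t,e⟩,⟨t,⟨t,e⟩⟩⟩⟩,e⟩ combines with student of type ⟨e,⟨⟨t,e⟩,⟨t,⟨t,e⟩⟩⟩⟩: type e.

e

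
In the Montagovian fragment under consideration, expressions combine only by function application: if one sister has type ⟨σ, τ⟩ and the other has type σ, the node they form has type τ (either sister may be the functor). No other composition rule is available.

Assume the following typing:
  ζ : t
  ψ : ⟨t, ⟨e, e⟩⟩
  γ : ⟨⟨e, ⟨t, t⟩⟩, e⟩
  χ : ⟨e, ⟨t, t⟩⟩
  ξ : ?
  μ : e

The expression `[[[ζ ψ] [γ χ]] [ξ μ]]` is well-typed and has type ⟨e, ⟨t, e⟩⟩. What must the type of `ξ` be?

For [[[ζ ψ] [γ χ]] [ξ μ]] to have type ⟨e, ⟨t, e⟩⟩ with [[ζ ψ] [γ χ]] of type e, [ξ μ] must be the function: [ξ μ] : ⟨e, ⟨e, ⟨t, e⟩⟩⟩.
For [ξ μ] to have type ⟨e, ⟨e, ⟨t, e⟩⟩⟩ with μ of type e, ξ must be the function: ξ : ⟨e, ⟨e, ⟨e, ⟨t, e⟩⟩⟩⟩.

⟨e, ⟨e, ⟨e, ⟨t, e⟩⟩⟩⟩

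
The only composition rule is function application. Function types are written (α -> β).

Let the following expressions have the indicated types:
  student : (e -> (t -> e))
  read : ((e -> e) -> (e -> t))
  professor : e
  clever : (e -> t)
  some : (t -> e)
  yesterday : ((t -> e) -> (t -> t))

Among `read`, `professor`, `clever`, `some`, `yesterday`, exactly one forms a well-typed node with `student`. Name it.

professor

read : ((e -> e) -> (e -> t)) — neither side's domain matches the other.
professor — combines: student : (e -> (t -> e)) takes professor : e as argument, giving (t -> e).
clever : (e -> t) — neither side's domain matches the other.
some : (t -> e) — neither side's domain matches the other.
yesterday : ((t -> e) -> (t -> t)) — neither side's domain matches the other.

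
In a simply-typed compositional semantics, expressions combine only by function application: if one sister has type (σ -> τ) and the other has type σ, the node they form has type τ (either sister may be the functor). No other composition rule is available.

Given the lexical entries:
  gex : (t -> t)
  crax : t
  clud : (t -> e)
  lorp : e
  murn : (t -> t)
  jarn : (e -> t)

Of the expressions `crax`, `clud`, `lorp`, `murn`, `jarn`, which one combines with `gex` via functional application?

crax — combines: gex : (t -> t) takes crax : t as argument, giving t.
clud : (t -> e) — does not combine with gex.
lorp : e — does not combine with gex.
murn : (t -> t) — does not combine with gex.
jarn : (e -> t) — does not combine with gex.

crax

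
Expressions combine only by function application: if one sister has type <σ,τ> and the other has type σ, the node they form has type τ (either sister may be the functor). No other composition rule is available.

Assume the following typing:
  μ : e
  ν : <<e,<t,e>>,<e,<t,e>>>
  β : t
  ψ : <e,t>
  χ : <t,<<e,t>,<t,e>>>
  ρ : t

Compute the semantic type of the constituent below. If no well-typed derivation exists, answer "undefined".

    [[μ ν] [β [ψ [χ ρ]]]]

At [μ ν]: neither e nor <<e,<t,e>>,<e,<t,e>>> can take the other as argument; the node is ill-typed.

undefined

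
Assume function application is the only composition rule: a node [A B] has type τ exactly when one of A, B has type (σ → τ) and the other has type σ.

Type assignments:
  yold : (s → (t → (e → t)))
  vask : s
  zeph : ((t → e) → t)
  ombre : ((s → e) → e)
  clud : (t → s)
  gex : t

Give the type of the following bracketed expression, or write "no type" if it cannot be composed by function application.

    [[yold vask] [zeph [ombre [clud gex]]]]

[yold vask] — yold of type (s → (t → (e → t))) combines with vask of type s: type (t → (e → t)).
[clud gex] — clud of type (t → s) combines with gex of type t: type s.
At [ombre [clud gex]]: neither ((s → e) → e) nor s can take the other as argument; the node is ill-typed.

no type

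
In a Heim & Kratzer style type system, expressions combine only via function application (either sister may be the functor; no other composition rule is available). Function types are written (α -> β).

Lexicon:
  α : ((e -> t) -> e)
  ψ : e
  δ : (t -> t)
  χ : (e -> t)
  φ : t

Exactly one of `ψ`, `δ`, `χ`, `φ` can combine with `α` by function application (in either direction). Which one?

ψ : e — neither side's domain matches the other.
δ : (t -> t) — neither side's domain matches the other.
χ — combines: α : ((e -> t) -> e) takes χ : (e -> t) as argument, giving e.
φ : t — neither side's domain matches the other.

χ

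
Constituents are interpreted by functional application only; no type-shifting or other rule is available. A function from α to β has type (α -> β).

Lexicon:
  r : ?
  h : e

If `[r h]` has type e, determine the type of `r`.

[r h] must have type e. The sister h has type e; that is not a function onto e, so r must be the functor, of type (e -> e).

(e -> e)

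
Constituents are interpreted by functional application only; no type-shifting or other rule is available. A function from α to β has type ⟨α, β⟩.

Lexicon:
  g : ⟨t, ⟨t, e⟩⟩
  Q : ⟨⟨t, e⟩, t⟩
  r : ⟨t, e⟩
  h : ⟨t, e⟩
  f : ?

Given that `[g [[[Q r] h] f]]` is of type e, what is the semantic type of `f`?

⟨e, ⟨⟨t, ⟨t, e⟩⟩, e⟩⟩

[g [[[Q r] h] f]] is required to be e. g : ⟨t, ⟨t, e⟩⟩ cannot yield e as functor, so [[[Q r] h] f] : ⟨⟨t, ⟨t, e⟩⟩, e⟩.
[[[Q r] h] f] is required to be ⟨⟨t, ⟨t, e⟩⟩, e⟩. [[Q r] h] : e cannot yield ⟨⟨t, ⟨t, e⟩⟩, e⟩ as functor, so f : ⟨e, ⟨⟨t, ⟨t, e⟩⟩, e⟩⟩.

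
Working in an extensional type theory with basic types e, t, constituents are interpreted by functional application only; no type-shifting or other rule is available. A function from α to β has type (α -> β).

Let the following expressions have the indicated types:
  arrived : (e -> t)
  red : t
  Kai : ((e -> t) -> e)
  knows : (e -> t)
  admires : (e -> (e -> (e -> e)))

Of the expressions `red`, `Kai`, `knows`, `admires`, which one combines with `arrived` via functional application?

red : t — does not combine with arrived.
Kai — combines: Kai : ((e -> t) -> e) takes arrived : (e -> t) as argument, giving e.
knows : (e -> t) — does not combine with arrived.
admires : (e -> (e -> (e -> e))) — does not combine with arrived.

Kai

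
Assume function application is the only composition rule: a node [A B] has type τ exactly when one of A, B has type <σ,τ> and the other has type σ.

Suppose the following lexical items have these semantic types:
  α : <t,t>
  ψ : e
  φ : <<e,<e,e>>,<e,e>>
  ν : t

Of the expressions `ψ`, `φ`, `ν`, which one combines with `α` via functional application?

ν

ψ : e — neither side's domain matches the other.
φ : <<e,<e,e>>,<e,e>> — neither side's domain matches the other.
ν — combines: α : <t,t> takes ν : t as argument, giving t.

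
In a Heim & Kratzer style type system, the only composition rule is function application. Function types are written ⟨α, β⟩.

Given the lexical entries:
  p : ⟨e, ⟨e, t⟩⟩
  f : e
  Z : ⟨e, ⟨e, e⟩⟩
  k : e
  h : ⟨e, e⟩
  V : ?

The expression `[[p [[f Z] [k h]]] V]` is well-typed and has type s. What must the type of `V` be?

⟨⟨e, t⟩, s⟩

At [[p [[f Z] [k h]]] V] (required: s): [p [[f Z] [k h]]] is ⟨e, t⟩, which is not a function with range s; hence V is the functor — type ⟨⟨e, t⟩, s⟩.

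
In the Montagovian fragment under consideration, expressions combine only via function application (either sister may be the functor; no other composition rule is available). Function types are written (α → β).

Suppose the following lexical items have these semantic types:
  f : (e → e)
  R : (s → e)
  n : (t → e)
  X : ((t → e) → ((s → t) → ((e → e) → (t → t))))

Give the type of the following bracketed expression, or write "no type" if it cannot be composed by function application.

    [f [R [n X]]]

[n X] — X of type ((t → e) → ((s → t) → ((e → e) → (t → t)))) combines with n of type (t → e): type ((s → t) → ((e → e) → (t → t))).
At [R [n X]]: neither (s → e) nor ((s → t) → ((e → e) → (t → t))) can take the other as argument; the node is ill-typed.

no type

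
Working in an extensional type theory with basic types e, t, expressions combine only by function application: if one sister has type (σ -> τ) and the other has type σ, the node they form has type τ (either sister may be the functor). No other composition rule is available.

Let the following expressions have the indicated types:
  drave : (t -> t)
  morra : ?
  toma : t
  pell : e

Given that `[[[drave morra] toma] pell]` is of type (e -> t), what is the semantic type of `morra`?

At [[[drave morra] toma] pell] (required: (e -> t)): pell is e, which is not a function with range (e -> t); hence [[drave morra] toma] is the functor — type (e -> (e -> t)).
At [[drave morra] toma] (required: (e -> (e -> t))): toma is t, which is not a function with range (e -> (e -> t)); hence [drave morra] is the functor — type (t -> (e -> (e -> t))).
At [drave morra] (required: (t -> (e -> (e -> t)))): drave is (t -> t), which is not a function with range (t -> (e -> (e -> t))); hence morra is the functor — type ((t -> t) -> (t -> (e -> (e -> t)))).

((t -> t) -> (t -> (e -> (e -> t))))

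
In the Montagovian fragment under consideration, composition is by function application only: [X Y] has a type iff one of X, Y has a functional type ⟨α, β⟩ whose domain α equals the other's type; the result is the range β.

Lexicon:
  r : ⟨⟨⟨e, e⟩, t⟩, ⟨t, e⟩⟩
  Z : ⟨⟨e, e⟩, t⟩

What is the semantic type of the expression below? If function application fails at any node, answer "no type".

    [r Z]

[r Z]: ⟨⟨⟨e, e⟩, t⟩, ⟨t, e⟩⟩ applied to ⟨⟨e, e⟩, t⟩ yields ⟨t, e⟩.

⟨t, e⟩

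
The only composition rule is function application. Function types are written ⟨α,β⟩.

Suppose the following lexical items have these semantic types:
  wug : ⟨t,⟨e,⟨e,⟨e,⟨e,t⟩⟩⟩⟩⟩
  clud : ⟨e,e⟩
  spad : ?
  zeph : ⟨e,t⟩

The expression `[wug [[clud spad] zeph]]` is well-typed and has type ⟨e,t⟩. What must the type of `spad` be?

For [wug [[clud spad] zeph]] to have type ⟨e,t⟩ with wug of type ⟨t,⟨e,⟨e,⟨e,⟨e,t⟩⟩⟩⟩⟩, [[clud spad] zeph] must be the function: [[clud spad] zeph] : ⟨⟨t,⟨e,⟨e,⟨e,⟨e,t⟩⟩⟩⟩⟩,⟨e,t⟩⟩.
For [[clud spad] zeph] to have type ⟨⟨t,⟨e,⟨e,⟨e,⟨e,t⟩⟩⟩⟩⟩,⟨e,t⟩⟩ with zeph of type ⟨e,t⟩, [clud spad] must be the function: [clud spad] : ⟨⟨e,t⟩,⟨⟨t,⟨e,⟨e,⟨e,⟨e,t⟩⟩⟩⟩⟩,⟨e,t⟩⟩⟩.
For [clud spad] to have type ⟨⟨e,t⟩,⟨⟨t,⟨e,⟨e,⟨e,⟨e,t⟩⟩⟩⟩⟩,⟨e,t⟩⟩⟩ with clud of type ⟨e,e⟩, spad must be the function: spad : ⟨⟨e,e⟩,⟨⟨e,t⟩,⟨⟨t,⟨e,⟨e,⟨e,⟨e,t⟩⟩⟩⟩⟩,⟨e,t⟩⟩⟩⟩.

⟨⟨e,e⟩,⟨⟨e,t⟩,⟨⟨t,⟨e,⟨e,⟨e,⟨e,t⟩⟩⟩⟩⟩,⟨e,t⟩⟩⟩⟩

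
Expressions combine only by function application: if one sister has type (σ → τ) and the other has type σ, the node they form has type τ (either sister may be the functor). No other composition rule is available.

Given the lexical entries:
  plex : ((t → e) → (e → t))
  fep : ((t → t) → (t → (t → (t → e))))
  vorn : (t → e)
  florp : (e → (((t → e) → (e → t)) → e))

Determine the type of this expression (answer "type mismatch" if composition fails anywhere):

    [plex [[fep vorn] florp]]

type mismatch

[fep vorn]: ((t → t) → (t → (t → (t → e)))) and (t → e) cannot combine by function application — type clash.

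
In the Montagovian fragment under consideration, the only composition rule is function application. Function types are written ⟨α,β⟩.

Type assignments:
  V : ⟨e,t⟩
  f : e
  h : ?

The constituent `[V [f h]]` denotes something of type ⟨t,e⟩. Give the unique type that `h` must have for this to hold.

[V [f h]] must have type ⟨t,e⟩. The sister V has type ⟨e,t⟩; that is not a function onto ⟨t,e⟩, so [f h] must be the functor, of type ⟨⟨e,t⟩,⟨t,e⟩⟩.
[f h] must have type ⟨⟨e,t⟩,⟨t,e⟩⟩. The sister f has type e; that is not a function onto ⟨⟨e,t⟩,⟨t,e⟩⟩, so h must be the functor, of type ⟨e,⟨⟨e,t⟩,⟨t,e⟩⟩⟩.

⟨e,⟨⟨e,t⟩,⟨t,e⟩⟩⟩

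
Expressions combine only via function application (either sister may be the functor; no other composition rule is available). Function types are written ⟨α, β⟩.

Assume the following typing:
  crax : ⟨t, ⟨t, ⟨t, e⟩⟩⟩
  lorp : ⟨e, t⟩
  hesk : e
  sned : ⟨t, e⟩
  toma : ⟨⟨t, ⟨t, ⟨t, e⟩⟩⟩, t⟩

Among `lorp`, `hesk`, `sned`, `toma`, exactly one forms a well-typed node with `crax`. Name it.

lorp : ⟨e, t⟩ — crax needs t; lorp needs e; neither fits.
hesk : e — crax needs t; hesk needs nothing (atomic); neither fits.
sned : ⟨t, e⟩ — crax needs t; sned needs t; neither fits.
toma — combines: toma : ⟨⟨t, ⟨t, ⟨t, e⟩⟩⟩, t⟩ takes crax : ⟨t, ⟨t, ⟨t, e⟩⟩⟩ as argument, giving t.

toma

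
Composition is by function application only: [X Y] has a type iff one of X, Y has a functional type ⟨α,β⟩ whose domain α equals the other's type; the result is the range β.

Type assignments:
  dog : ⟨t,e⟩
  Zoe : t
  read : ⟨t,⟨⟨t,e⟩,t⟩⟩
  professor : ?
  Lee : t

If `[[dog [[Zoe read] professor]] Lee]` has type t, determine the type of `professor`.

⟨⟨⟨t,e⟩,t⟩,⟨⟨t,e⟩,⟨t,t⟩⟩⟩

[[dog [[Zoe read] professor]] Lee] must have type t. The sister Lee has type t; that is not a function onto t, so [dog [[Zoe read] professor]] must be the functor, of type ⟨t,t⟩.
[dog [[Zoe read] professor]] must have type ⟨t,t⟩. The sister dog has type ⟨t,e⟩; that is not a function onto ⟨t,t⟩, so [[Zoe read] professor] must be the functor, of type ⟨⟨t,e⟩,⟨t,t⟩⟩.
[[Zoe read] professor] must have type ⟨⟨t,e⟩,⟨t,t⟩⟩. The sister [Zoe read] has type ⟨⟨t,e⟩,t⟩; that is not a function onto ⟨⟨t,e⟩,⟨t,t⟩⟩, so professor must be the functor, of type ⟨⟨⟨t,e⟩,t⟩,⟨⟨t,e⟩,⟨t,t⟩⟩⟩.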